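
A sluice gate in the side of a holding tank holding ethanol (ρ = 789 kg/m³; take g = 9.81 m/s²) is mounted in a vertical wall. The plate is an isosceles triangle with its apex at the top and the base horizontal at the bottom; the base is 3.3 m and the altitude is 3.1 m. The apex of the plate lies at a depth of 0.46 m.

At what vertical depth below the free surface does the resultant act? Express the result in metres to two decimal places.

γ = ρg = 789 × 9.81 / 1000 = 7.74009 kN/m³.
With the apex up, the centroid sits 2h/3 = 2 × 3.1/3 = 2.06667 m below the apex, so the centroid depth is h_c = 0.46 + 2.06667 = 2.52667 m.
A = ½ × 3.3 × 3.1 = 5.115 m².
Resultant F = γ·h_c·A = 7.74009 × 2.52667 × 5.115 = 100.032 kN.
I_c = b·h³/36 = 3.3 × 3.1³/36 = 2.73084 m⁴.
Centre of pressure: y_p = y_c + I_c/(y_c·A) = 2.52667 + 2.73084/(2.52667 × 5.115) = 2.52667 + 0.211301 = 2.73797 m along the plane.

h_p = 2.74 m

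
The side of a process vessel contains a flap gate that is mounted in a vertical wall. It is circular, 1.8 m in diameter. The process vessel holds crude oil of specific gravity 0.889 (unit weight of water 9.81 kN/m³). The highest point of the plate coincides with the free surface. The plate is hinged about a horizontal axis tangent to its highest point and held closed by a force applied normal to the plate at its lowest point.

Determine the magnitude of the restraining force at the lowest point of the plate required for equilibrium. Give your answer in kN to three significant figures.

P ≈ 12.5 kN

γ = 0.889 × 9.81 = 8.72109 kN/m³.
The centroid is at the centre, 0.9 m below the top of the plate, so the centroid depth is h_c = 0.9 m.
A = π(0.9)² = 2.54469 m².
Resultant F = γ·h_c·A = 8.72109 × 0.9 × 2.54469 = 19.9732 kN.
I_c = πr⁴/4 = π × 0.9⁴/4 = 0.5153 m⁴.
Centre of pressure: y_p = y_c + I_c/(y_c·A) = 0.9 + 0.5153/(0.9 × 2.54469) = 0.9 + 0.225 = 1.125 m along the plane.
The resultant acts 0.9 + 0.225 = 1.125 m (along the plate) below the hinge at the top edge, so the moment about the hinge is M = F × 1.125 = 19.9732 × 1.125 = 22.4698 kN·m.
A normal force at the bottom, 1.8 m from the hinge, must supply this moment: P = 22.4698/1.8 = 12.4832 kN.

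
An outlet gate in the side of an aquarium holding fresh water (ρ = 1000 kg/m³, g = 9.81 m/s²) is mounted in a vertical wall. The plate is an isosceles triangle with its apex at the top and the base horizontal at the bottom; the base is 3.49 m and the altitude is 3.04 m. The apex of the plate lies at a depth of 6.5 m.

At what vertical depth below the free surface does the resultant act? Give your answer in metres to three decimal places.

h_p = 8.587 m

γ = ρg = 1000 × 9.81 = 9810 N/m³ = 9.81 kN/m³.
With the apex up, the centroid sits 2h/3 = 2 × 3.04/3 = 2.02667 m below the apex, so the centroid depth is h_c = 6.5 + 2.02667 = 8.52667 m.
A = ½ × 3.49 × 3.04 = 5.3048 m².
Resultant F = γ·h_c·A = 9.81 × 8.52667 × 5.3048 = 443.729 kN.
I_c = b·h³/36 = 3.49 × 3.04³/36 = 2.7236 m⁴.
Centre of pressure: y_p = y_c + I_c/(y_c·A) = 8.52667 + 2.7236/(8.52667 × 5.3048) = 8.52667 + 0.0602136 = 8.58688 m along the plane.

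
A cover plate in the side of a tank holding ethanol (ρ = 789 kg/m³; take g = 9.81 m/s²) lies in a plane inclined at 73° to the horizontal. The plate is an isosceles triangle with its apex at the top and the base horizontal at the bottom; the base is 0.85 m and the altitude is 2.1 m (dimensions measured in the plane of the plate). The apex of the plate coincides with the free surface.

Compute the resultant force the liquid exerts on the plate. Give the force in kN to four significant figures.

γ = ρg = 789 × 9.81 / 1000 = 7.74009 kN/m³.
Let θ = 73° be the plate's angle to the horizontal; measure y along the incline from where the plane meets the free surface. Vertical depth h = y·sinθ with sinθ = 0.956305.
With the apex up, the centroid sits 2h/3 = 2 × 2.1/3 = 1.4 m below the apex, so y_c = 1.4 m and h_c = 1.4 × 0.956305 = 1.33883 m.
A = ½ × 0.85 × 2.1 = 0.8925 m².
Resultant F = γ·h_c·A = 7.74009 × 1.33883 × 0.8925 = 9.24868 kN.

F ≈ 9.249 kN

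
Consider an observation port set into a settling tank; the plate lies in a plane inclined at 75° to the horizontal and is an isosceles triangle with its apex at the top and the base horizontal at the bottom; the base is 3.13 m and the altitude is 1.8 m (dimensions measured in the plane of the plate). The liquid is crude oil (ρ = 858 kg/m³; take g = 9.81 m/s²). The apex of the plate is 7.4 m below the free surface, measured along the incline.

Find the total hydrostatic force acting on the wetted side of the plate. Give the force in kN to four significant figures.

F ≈ 197.0 kN

γ = ρg = 858 × 9.81 / 1000 = 8.41698 kN/m³.
Let θ = 75° be the plate's angle to the horizontal; measure y along the incline from where the plane meets the free surface. Vertical depth h = y·sinθ with sinθ = 0.965926.
With the apex up, the centroid sits 2h/3 = 2 × 1.8/3 = 1.2 m below the apex, so y_c = 7.4 + 1.2 = 8.6 m and h_c = 8.6 × 0.965926 = 8.30696 m.
A = ½ × 3.13 × 1.8 = 2.817 m².
Resultant F = γ·h_c·A = 8.41698 × 8.30696 × 2.817 = 196.963 kN.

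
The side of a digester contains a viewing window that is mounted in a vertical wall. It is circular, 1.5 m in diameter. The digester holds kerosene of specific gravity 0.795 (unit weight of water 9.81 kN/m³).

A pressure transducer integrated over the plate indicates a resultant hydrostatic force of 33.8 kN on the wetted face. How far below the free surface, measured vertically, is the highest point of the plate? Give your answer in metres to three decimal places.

γ = 0.795 × 9.81 = 7.79895 kN/m³.
A = π(0.75)² = 1.76715 m².
From F = γ·h_c·A, the centroid depth is h_c = 33.8/(7.79895 × 1.76715) = 2.45249 m.
The centroid is at the centre, 0.75 m below the top of the plate, so the highest point sits at h_top = 2.45249 − 0.75 = 1.70249 m below the surface.

d_top ≈ 1.702 m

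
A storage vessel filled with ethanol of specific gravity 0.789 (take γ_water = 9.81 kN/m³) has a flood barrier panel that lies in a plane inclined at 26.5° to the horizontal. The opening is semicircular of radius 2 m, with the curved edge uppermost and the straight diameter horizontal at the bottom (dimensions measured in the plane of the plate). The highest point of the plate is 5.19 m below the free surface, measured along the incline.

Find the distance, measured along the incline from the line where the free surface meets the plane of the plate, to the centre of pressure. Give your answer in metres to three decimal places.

γ = 0.789 × 9.81 = 7.74009 kN/m³.
Let θ = 26.5° be the plate's angle to the horizontal; measure y along the incline from where the plane meets the free surface. Vertical depth h = y·sinθ with sinθ = 0.446198.
The centroid lies 4r/(3π) = 0.848826 m above the diameter, so r − 4r/(3π) = 2 − 0.848826 = 1.15117 m below the topmost point, so y_c = 5.19 + 1.15117 = 6.34117 m and h_c = 6.34117 × 0.446198 = 2.82942 m.
A = πr²/2 = π × 2²/2 = 6.28319 m².
Resultant F = γ·h_c·A = 7.74009 × 2.82942 × 6.28319 = 137.602 kN.
I_c = (π/8 − 8/(9π))·r⁴ = 0.109757 × 2⁴ = 1.75611 m⁴.
Centre of pressure: y_p = y_c + I_c/(y_c·A) = 6.34117 + 1.75611/(6.34117 × 6.28319) = 6.34117 + 0.044076 = 6.38525 m along the plane.

y_p = 6.385 m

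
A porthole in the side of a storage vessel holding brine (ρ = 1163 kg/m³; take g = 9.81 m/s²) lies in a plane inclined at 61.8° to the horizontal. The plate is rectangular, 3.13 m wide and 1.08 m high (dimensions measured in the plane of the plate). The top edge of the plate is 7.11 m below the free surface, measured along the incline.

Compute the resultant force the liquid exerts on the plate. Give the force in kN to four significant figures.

γ = ρg = 1163 × 9.81 / 1000 = 11.40903 kN/m³.
Let θ = 61.8° be the plate's angle to the horizontal; measure y along the incline from where the plane meets the free surface. Vertical depth h = y·sinθ with sinθ = 0.881303.
The centroid lies 1.08/2 = 0.54 m below the top edge, so y_c = 7.11 + 0.54 = 7.65 m and h_c = 7.65 × 0.881303 = 6.74197 m.
A = 3.13 × 1.08 = 3.3804 m².
Resultant F = γ·h_c·A = 11.40903 × 6.74197 × 3.3804 = 260.018 kN.

F ≈ 260.0 kN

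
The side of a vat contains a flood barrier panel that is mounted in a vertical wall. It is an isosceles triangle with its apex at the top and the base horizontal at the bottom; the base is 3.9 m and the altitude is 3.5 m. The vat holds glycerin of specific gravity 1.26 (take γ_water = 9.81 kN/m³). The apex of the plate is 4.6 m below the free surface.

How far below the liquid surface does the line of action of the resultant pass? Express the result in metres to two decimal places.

h_p = 7.03 m

γ = 1.26 × 9.81 = 12.3606 kN/m³.
With the apex up, the centroid sits 2h/3 = 2 × 3.5/3 = 2.33333 m below the apex, so the centroid depth is h_c = 4.6 + 2.33333 = 6.93333 m.
A = ½ × 3.9 × 3.5 = 6.825 m².
Resultant F = γ·h_c·A = 12.3606 × 6.93333 × 6.825 = 584.903 kN.
I_c = b·h³/36 = 3.9 × 3.5³/36 = 4.64479 m⁴.
Centre of pressure: y_p = y_c + I_c/(y_c·A) = 6.93333 + 4.64479/(6.93333 × 6.825) = 6.93333 + 0.0981571 = 7.03149 m along the plane.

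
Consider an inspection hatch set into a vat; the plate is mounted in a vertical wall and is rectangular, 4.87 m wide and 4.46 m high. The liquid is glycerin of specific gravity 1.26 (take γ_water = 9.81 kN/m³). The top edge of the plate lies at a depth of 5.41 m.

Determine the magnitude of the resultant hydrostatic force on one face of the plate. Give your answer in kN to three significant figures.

F ≈ 2050 kN

γ = 1.26 × 9.81 = 12.3606 kN/m³.
The centroid lies 4.46/2 = 2.23 m below the top edge, so the centroid depth is h_c = 5.41 + 2.23 = 7.64 m.
A = 4.87 × 4.46 = 21.7202 m².
Resultant F = γ·h_c·A = 12.3606 × 7.64 × 21.7202 = 2051.15 kN.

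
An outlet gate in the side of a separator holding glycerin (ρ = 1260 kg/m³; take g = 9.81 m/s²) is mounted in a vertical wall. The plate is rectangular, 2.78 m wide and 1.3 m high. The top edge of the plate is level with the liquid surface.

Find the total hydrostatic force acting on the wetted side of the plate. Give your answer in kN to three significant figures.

F ≈ 29.0 kN

γ = ρg = 1260 × 9.81 / 1000 = 12.3606 kN/m³.
The centroid lies 1.3/2 = 0.65 m below the top edge, so the centroid depth is h_c = 0.65 m.
A = 2.78 × 1.3 = 3.614 m².
Resultant F = γ·h_c·A = 12.3606 × 0.65 × 3.614 = 29.0363 kN.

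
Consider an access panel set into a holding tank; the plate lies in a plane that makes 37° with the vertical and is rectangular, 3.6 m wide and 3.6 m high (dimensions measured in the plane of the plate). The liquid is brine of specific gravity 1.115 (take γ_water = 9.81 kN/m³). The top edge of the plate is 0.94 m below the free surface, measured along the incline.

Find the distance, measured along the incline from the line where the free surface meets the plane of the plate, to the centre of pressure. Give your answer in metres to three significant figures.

y_p = 3.13 m

γ = 1.115 × 9.81 = 10.93815 kN/m³.
The plate makes 37° with the vertical, i.e. θ = 90° − 37° = 53° to the horizontal. Measuring y along the incline from the free-surface line, vertical depth h = y·sinθ with sinθ = 0.798636.
The centroid lies 3.6/2 = 1.8 m below the top edge, so y_c = 0.94 + 1.8 = 2.74 m and h_c = 2.74 × 0.798636 = 2.18826 m.
A = 3.6 × 3.6 = 12.96 m².
Resultant F = γ·h_c·A = 10.93815 × 2.18826 × 12.96 = 310.204 kN.
I_c = b·h³/12 = 3.6 × 3.6³/12 = 13.9968 m⁴.
Centre of pressure: y_p = y_c + I_c/(y_c·A) = 2.74 + 13.9968/(2.74 × 12.96) = 2.74 + 0.394161 = 3.13416 m along the plane.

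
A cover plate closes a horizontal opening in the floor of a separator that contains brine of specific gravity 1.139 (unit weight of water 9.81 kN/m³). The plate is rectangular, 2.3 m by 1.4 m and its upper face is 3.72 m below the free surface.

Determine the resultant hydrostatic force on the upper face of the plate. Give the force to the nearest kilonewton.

F ≈ 134 kN

γ = 1.139 × 9.81 = 11.17359 kN/m³.
The plate is horizontal, so pressure is uniform at p = γ·h = 11.17359 × 3.72 = 41.5658 kN/m².
A = 2.3 × 1.4 = 3.22 m².
F = p·A = 41.5658 × 3.22 = 133.842 kN.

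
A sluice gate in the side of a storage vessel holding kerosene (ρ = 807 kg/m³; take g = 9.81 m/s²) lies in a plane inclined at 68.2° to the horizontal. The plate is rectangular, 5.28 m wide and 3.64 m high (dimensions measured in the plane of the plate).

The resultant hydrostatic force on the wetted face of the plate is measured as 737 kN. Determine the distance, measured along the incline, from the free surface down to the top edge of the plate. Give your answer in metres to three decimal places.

γ = ρg = 807 × 9.81 / 1000 = 7.91667 kN/m³.
A = 5.28 × 3.64 = 19.2192 m².
From F = γ·h_c·A, the centroid depth is h_c = 737/(7.91667 × 19.2192) = 4.84384 m.
Let θ = 68.2° be the plate's angle to the horizontal; measure y along the incline from where the plane meets the free surface. Vertical depth h = y·sinθ with sinθ = 0.928486.
Along the incline, y_c = h_c/sinθ = 4.84384/0.928486 = 5.21692 m.
The centroid lies 3.64/2 = 1.82 m below the top edge, so the top edge sits at y_top = 5.21692 − 1.82 = 3.39692 m along the incline.

y_top ≈ 3.397 m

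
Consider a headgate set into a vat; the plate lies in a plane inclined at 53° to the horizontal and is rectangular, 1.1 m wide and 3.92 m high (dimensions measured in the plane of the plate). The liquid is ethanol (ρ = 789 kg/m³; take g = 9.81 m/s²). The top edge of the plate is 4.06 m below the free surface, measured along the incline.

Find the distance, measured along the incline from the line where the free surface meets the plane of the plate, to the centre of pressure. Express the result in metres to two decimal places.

y_p = 6.23 m

γ = ρg = 789 × 9.81 / 1000 = 7.74009 kN/m³.
Let θ = 53° be the plate's angle to the horizontal; measure y along the incline from where the plane meets the free surface. Vertical depth h = y·sinθ with sinθ = 0.798636.
The centroid lies 3.92/2 = 1.96 m below the top edge, so y_c = 4.06 + 1.96 = 6.02 m and h_c = 6.02 × 0.798636 = 4.80779 m.
A = 1.1 × 3.92 = 4.312 m².
Resultant F = γ·h_c·A = 7.74009 × 4.80779 × 4.312 = 160.461 kN.
I_c = b·h³/12 = 1.1 × 3.92³/12 = 5.52166 m⁴.
Centre of pressure: y_p = y_c + I_c/(y_c·A) = 6.02 + 5.52166/(6.02 × 4.312) = 6.02 + 0.212713 = 6.23271 m along the plane.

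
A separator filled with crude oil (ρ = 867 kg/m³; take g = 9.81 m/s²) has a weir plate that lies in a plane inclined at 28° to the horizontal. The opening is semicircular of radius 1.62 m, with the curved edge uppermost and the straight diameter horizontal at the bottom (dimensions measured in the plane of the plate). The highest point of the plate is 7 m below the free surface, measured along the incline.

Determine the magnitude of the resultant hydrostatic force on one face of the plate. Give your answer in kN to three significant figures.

γ = ρg = 867 × 9.81 / 1000 = 8.50527 kN/m³.
Let θ = 28° be the plate's angle to the horizontal; measure y along the incline from where the plane meets the free surface. Vertical depth h = y·sinθ with sinθ = 0.469472.
The centroid lies 4r/(3π) = 0.687549 m above the diameter, so r − 4r/(3π) = 1.62 − 0.687549 = 0.932451 m below the topmost point, so y_c = 7 + 0.932451 = 7.93245 m and h_c = 7.93245 × 0.469472 = 3.72406 m.
A = πr²/2 = π × 1.62²/2 = 4.1224 m².
Resultant F = γ·h_c·A = 8.50527 × 3.72406 × 4.1224 = 130.573 kN.

F ≈ 131 kN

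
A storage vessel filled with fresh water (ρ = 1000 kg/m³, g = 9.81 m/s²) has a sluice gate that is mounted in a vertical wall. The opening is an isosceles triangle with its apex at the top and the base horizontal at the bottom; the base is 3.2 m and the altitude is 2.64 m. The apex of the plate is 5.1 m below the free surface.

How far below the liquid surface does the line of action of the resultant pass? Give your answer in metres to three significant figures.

γ = ρg = 1000 × 9.81 = 9810 N/m³ = 9.81 kN/m³.
With the apex up, the centroid sits 2h/3 = 2 × 2.64/3 = 1.76 m below the apex, so the centroid depth is h_c = 5.1 + 1.76 = 6.86 m.
A = ½ × 3.2 × 2.64 = 4.224 m².
Resultant F = γ·h_c·A = 9.81 × 6.86 × 4.224 = 284.261 kN.
I_c = b·h³/36 = 3.2 × 2.64³/36 = 1.63553 m⁴.
Centre of pressure: y_p = y_c + I_c/(y_c·A) = 6.86 + 1.63553/(6.86 × 4.224) = 6.86 + 0.0564431 = 6.91644 m along the plane.

h_p = 6.92 m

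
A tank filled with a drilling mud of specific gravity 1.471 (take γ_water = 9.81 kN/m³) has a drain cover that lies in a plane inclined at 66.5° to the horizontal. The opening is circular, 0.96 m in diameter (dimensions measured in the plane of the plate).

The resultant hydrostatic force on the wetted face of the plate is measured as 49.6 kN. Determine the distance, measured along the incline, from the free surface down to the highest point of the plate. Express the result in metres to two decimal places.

y_top ≈ 4.70 m

γ = 1.471 × 9.81 = 14.43051 kN/m³.
A = π(0.48)² = 0.723823 m².
From F = γ·h_c·A, the centroid depth is h_c = 49.6/(14.43051 × 0.723823) = 4.74862 m.
Let θ = 66.5° be the plate's angle to the horizontal; measure y along the incline from where the plane meets the free surface. Vertical depth h = y·sinθ with sinθ = 0.917060.
Along the incline, y_c = h_c/sinθ = 4.74862/0.917060 = 5.17809 m.
The centroid is at the centre, 0.48 m below the top of the plate, so the highest point sits at y_top = 5.17809 − 0.48 = 4.69809 m along the incline.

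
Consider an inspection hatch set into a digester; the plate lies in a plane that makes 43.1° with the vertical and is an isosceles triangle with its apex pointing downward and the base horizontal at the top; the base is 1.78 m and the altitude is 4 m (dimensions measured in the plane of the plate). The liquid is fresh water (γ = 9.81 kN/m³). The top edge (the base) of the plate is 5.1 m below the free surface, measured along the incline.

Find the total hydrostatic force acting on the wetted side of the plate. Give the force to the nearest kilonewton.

γ = 9.81 kN/m³.
The plate makes 43.1° with the vertical, i.e. θ = 90° − 43.1° = 46.9° to the horizontal. Measuring y along the incline from the free-surface line, vertical depth h = y·sinθ with sinθ = 0.730162.
With the apex down, the centroid sits h/3 = 4/3 = 1.33333 m below the base (the top edge), so y_c = 5.1 + 1.33333 = 6.43333 m and h_c = 6.43333 × 0.730162 = 4.69737 m.
A = ½ × 1.78 × 4 = 3.56 m².
Resultant F = γ·h_c·A = 9.81 × 4.69737 × 3.56 = 164.049 kN.

F ≈ 164 kN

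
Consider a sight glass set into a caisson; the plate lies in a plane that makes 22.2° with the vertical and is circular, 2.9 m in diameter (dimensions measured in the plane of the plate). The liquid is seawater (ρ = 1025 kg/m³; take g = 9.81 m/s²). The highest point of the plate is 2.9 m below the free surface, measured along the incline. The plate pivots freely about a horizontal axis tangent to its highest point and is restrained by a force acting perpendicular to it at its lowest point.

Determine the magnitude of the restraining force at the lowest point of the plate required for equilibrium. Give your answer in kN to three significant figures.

γ = ρg = 1025 × 9.81 / 1000 = 10.05525 kN/m³.
The plate makes 22.2° with the vertical, i.e. θ = 90° − 22.2° = 67.8° to the horizontal. Measuring y along the incline from the free-surface line, vertical depth h = y·sinθ with sinθ = 0.925871.
The centroid is at the centre, 1.45 m below the top of the plate, so y_c = 2.9 + 1.45 = 4.35 m and h_c = 4.35 × 0.925871 = 4.02754 m.
A = π(1.45)² = 6.6052 m².
Resultant F = γ·h_c·A = 10.05525 × 4.02754 × 6.6052 = 267.497 kN.
I_c = πr⁴/4 = π × 1.45⁴/4 = 3.47186 m⁴.
Centre of pressure: y_p = y_c + I_c/(y_c·A) = 4.35 + 3.47186/(4.35 × 6.6052) = 4.35 + 0.120833 = 4.47083 m along the plane.
The resultant acts 1.45 + 0.120833 = 1.57083 m (along the plate) below the hinge at the top edge, so the moment about the hinge is M = F × 1.57083 = 267.497 × 1.57083 = 420.192 kN·m.
A normal force at the bottom, 2.9 m from the hinge, must supply this moment: P = 420.192/2.9 = 144.894 kN.

P ≈ 145 kN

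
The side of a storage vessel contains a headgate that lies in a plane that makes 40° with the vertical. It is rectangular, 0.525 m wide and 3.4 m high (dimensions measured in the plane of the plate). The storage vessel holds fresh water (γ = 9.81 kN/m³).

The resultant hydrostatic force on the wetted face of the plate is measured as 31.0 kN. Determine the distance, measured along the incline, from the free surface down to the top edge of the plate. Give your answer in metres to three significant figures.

γ = 9.81 kN/m³.
A = 0.525 × 3.4 = 1.785 m².
From F = γ·h_c·A, the centroid depth is h_c = 31.0/(9.81 × 1.785) = 1.77033 m.
The plate makes 40° with the vertical, i.e. θ = 90° − 40° = 50° to the horizontal. Measuring y along the incline from the free-surface line, vertical depth h = y·sinθ with sinθ = 0.766044.
Along the incline, y_c = h_c/sinθ = 1.77033/0.766044 = 2.311 m.
The centroid lies 3.4/2 = 1.7 m below the top edge, so the top edge sits at y_top = 2.311 − 1.7 = 0.611 m along the incline.

y_top ≈ 0.611 m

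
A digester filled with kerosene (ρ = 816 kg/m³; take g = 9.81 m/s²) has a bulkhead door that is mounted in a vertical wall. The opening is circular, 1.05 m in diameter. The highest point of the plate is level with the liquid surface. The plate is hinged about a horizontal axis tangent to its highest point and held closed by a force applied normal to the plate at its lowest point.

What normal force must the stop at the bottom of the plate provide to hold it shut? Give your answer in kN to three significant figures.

P ≈ 2.27 kN

γ = ρg = 816 × 9.81 / 1000 = 8.00496 kN/m³.
The centroid is at the centre, 0.525 m below the top of the plate, so the centroid depth is h_c = 0.525 m.
A = π(0.525)² = 0.865901 m².
Resultant F = γ·h_c·A = 8.00496 × 0.525 × 0.865901 = 3.63904 kN.
I_c = πr⁴/4 = π × 0.525⁴/4 = 0.059666 m⁴.
Centre of pressure: y_p = y_c + I_c/(y_c·A) = 0.525 + 0.059666/(0.525 × 0.865901) = 0.525 + 0.13125 = 0.65625 m along the plane.
The resultant acts 0.525 + 0.13125 = 0.65625 m (along the plate) below the hinge at the top edge, so the moment about the hinge is M = F × 0.65625 = 3.63904 × 0.65625 = 2.38812 kN·m.
A normal force at the bottom, 1.05 m from the hinge, must supply this moment: P = 2.38812/1.05 = 2.2744 kN.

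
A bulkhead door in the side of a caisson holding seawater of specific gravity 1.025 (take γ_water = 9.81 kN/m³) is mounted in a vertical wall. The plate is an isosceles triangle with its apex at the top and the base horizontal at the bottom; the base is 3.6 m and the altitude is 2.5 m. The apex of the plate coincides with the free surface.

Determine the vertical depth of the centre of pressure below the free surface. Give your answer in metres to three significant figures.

γ = 1.025 × 9.81 = 10.05525 kN/m³.
With the apex up, the centroid sits 2h/3 = 2 × 2.5/3 = 1.66667 m below the apex, so the centroid depth is h_c = 1.66667 m.
A = ½ × 3.6 × 2.5 = 4.5 m².
Resultant F = γ·h_c·A = 10.05525 × 1.66667 × 4.5 = 75.4145 kN.
I_c = b·h³/36 = 3.6 × 2.5³/36 = 1.5625 m⁴.
Centre of pressure: y_p = y_c + I_c/(y_c·A) = 1.66667 + 1.5625/(1.66667 × 4.5) = 1.66667 + 0.208333 = 1.875 m along the plane.

h_p = 1.88 m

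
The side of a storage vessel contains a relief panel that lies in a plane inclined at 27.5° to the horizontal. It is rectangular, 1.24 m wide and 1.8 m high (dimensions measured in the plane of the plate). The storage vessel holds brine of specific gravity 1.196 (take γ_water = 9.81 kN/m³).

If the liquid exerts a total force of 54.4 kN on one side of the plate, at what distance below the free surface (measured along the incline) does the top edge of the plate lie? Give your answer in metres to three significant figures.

γ = 1.196 × 9.81 = 11.73276 kN/m³.
A = 1.24 × 1.8 = 2.232 m².
From F = γ·h_c·A, the centroid depth is h_c = 54.4/(11.73276 × 2.232) = 2.07733 m.
Let θ = 27.5° be the plate's angle to the horizontal; measure y along the incline from where the plane meets the free surface. Vertical depth h = y·sinθ with sinθ = 0.461749.
Along the incline, y_c = h_c/sinθ = 2.07733/0.461749 = 4.49883 m.
The centroid lies 1.8/2 = 0.9 m below the top edge, so the top edge sits at y_top = 4.49883 − 0.9 = 3.59883 m along the incline.

y_top ≈ 3.60 m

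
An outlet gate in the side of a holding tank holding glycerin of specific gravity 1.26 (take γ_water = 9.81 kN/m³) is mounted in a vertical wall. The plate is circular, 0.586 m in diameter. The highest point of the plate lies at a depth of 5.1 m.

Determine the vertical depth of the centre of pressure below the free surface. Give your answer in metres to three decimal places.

γ = 1.26 × 9.81 = 12.3606 kN/m³.
The centroid is at the centre, 0.293 m below the top of the plate, so the centroid depth is h_c = 5.1 + 0.293 = 5.393 m.
A = π(0.293)² = 0.269703 m².
Resultant F = γ·h_c·A = 12.3606 × 5.393 × 0.269703 = 17.9786 kN.
I_c = πr⁴/4 = π × 0.293⁴/4 = 0.00578842 m⁴.
Centre of pressure: y_p = y_c + I_c/(y_c·A) = 5.393 + 0.00578842/(5.393 × 0.269703) = 5.393 + 0.00397964 = 5.39698 m along the plane.

h_p = 5.397 m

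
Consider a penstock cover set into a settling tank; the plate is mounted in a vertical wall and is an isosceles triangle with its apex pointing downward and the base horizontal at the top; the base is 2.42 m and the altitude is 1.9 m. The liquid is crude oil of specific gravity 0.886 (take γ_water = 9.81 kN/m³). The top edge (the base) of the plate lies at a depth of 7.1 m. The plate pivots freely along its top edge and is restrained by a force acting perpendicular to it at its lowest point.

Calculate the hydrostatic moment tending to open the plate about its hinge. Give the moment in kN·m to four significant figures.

γ = 0.886 × 9.81 = 8.69166 kN/m³.
With the apex down, the centroid sits h/3 = 1.9/3 = 0.633333 m below the base (the top edge), so the centroid depth is h_c = 7.1 + 0.633333 = 7.73333 m.
A = ½ × 2.42 × 1.9 = 2.299 m².
Resultant F = γ·h_c·A = 8.69166 × 7.73333 × 2.299 = 154.528 kN.
I_c = b·h³/36 = 2.42 × 1.9³/36 = 0.461077 m⁴.
Centre of pressure: y_p = y_c + I_c/(y_c·A) = 7.73333 + 0.461077/(7.73333 × 2.299) = 7.73333 + 0.0259339 = 7.75926 m along the plane.
The resultant acts 0.633333 + 0.0259339 = 0.659267 m (along the plate) below the hinge at the top edge, so the moment about the hinge is M = F × 0.659267 = 154.528 × 0.659267 = 101.875 kN·m.

M ≈ 101.9 kN·m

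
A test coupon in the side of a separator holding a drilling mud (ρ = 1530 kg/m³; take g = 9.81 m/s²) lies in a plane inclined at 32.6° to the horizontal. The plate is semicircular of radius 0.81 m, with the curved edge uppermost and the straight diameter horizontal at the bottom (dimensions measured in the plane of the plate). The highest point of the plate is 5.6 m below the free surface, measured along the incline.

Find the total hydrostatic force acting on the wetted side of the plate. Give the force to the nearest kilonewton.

F ≈ 51 kN

γ = ρg = 1530 × 9.81 / 1000 = 15.0093 kN/m³.
Let θ = 32.6° be the plate's angle to the horizontal; measure y along the incline from where the plane meets the free surface. Vertical depth h = y·sinθ with sinθ = 0.538771.
The centroid lies 4r/(3π) = 0.343775 m above the diameter, so r − 4r/(3π) = 0.81 − 0.343775 = 0.466225 m below the topmost point, so y_c = 5.6 + 0.466225 = 6.06622 m and h_c = 6.06622 × 0.538771 = 3.2683 m.
A = πr²/2 = π × 0.81²/2 = 1.0306 m².
Resultant F = γ·h_c·A = 15.0093 × 3.2683 × 1.0306 = 50.556 kN.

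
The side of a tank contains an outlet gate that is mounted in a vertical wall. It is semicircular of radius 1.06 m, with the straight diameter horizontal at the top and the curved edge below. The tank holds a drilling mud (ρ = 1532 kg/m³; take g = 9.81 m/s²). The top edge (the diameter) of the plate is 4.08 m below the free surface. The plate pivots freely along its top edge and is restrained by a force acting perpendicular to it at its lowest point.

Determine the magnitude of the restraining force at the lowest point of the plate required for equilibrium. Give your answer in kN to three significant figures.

γ = ρg = 1532 × 9.81 / 1000 = 15.02892 kN/m³.
The centroid of a semicircle lies 4r/(3π) = 0.449878 m from the diameter, here below the top edge, so the centroid depth is h_c = 4.08 + 0.449878 = 4.52988 m.
A = πr²/2 = π × 1.06²/2 = 1.76495 m².
Resultant F = γ·h_c·A = 15.02892 × 4.52988 × 1.76495 = 120.156 kN.
I_c = (π/8 − 8/(9π))·r⁴ = 0.109757 × 1.06⁴ = 0.138566 m⁴.
Centre of pressure: y_p = y_c + I_c/(y_c·A) = 4.52988 + 0.138566/(4.52988 × 1.76495) = 4.52988 + 0.0173316 = 4.54721 m along the plane.
The resultant acts 0.449878 + 0.0173316 = 0.46721 m (along the plate) below the hinge at the top edge, so the moment about the hinge is M = F × 0.46721 = 120.156 × 0.46721 = 56.1381 kN·m.
A normal force at the bottom, 1.06 m from the hinge, must supply this moment: P = 56.1381/1.06 = 52.9605 kN.

P ≈ 53.0 kN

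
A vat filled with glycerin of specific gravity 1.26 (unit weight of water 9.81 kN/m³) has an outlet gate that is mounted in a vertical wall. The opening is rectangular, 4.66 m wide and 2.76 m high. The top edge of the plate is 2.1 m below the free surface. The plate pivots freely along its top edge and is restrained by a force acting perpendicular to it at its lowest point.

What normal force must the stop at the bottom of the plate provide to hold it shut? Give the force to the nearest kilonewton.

γ = 1.26 × 9.81 = 12.3606 kN/m³.
The centroid lies 2.76/2 = 1.38 m below the top edge, so the centroid depth is h_c = 2.1 + 1.38 = 3.48 m.
A = 4.66 × 2.76 = 12.8616 m².
Resultant F = γ·h_c·A = 12.3606 × 3.48 × 12.8616 = 553.24 kN.
I_c = b·h³/12 = 4.66 × 2.76³/12 = 8.16454 m⁴.
Centre of pressure: y_p = y_c + I_c/(y_c·A) = 3.48 + 8.16454/(3.48 × 12.8616) = 3.48 + 0.182414 = 3.66241 m along the plane.
The resultant acts 1.38 + 0.182414 = 1.56241 m (along the plate) below the hinge at the top edge, so the moment about the hinge is M = F × 1.56241 = 553.24 × 1.56241 = 864.388 kN·m.
A normal force at the bottom, 2.76 m from the hinge, must supply this moment: P = 864.388/2.76 = 313.184 kN.

P ≈ 313 kN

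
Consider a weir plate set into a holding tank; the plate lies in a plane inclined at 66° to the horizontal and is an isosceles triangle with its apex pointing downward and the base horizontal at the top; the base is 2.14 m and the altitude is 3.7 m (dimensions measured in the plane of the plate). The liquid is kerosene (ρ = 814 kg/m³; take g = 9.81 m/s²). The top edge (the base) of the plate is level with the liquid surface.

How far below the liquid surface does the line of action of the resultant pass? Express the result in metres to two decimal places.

γ = ρg = 814 × 9.81 / 1000 = 7.98534 kN/m³.
Let θ = 66° be the plate's angle to the horizontal; measure y along the incline from where the plane meets the free surface. Vertical depth h = y·sinθ with sinθ = 0.913545.
With the apex down, the centroid sits h/3 = 3.7/3 = 1.23333 m below the base (the top edge), so y_c = 1.23333 m and h_c = 1.23333 × 0.913545 = 1.1267 m.
A = ½ × 2.14 × 3.7 = 3.959 m².
Resultant F = γ·h_c·A = 7.98534 × 1.1267 × 3.959 = 35.6194 kN.
I_c = b·h³/36 = 2.14 × 3.7³/36 = 3.01104 m⁴.
Centre of pressure: y_p = y_c + I_c/(y_c·A) = 1.23333 + 3.01104/(1.23333 × 3.959) = 1.23333 + 0.616668 = 1.85 m along the plane.
Vertically, h_p = y_p·sinθ = 1.85 × 0.913545 = 1.69006 m.

h_p = 1.69 m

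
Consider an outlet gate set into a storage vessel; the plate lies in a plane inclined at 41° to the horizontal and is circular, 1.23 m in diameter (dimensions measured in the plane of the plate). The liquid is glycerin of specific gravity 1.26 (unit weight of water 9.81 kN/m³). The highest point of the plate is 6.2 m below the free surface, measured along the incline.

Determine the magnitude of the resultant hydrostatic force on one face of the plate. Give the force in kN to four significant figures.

F ≈ 65.67 kN

γ = 1.26 × 9.81 = 12.3606 kN/m³.
Let θ = 41° be the plate's angle to the horizontal; measure y along the incline from where the plane meets the free surface. Vertical depth h = y·sinθ with sinθ = 0.656059.
The centroid is at the centre, 0.615 m below the top of the plate, so y_c = 6.2 + 0.615 = 6.815 m and h_c = 6.815 × 0.656059 = 4.47104 m.
A = π(0.615)² = 1.18823 m².
Resultant F = γ·h_c·A = 12.3606 × 4.47104 × 1.18823 = 65.6672 kN.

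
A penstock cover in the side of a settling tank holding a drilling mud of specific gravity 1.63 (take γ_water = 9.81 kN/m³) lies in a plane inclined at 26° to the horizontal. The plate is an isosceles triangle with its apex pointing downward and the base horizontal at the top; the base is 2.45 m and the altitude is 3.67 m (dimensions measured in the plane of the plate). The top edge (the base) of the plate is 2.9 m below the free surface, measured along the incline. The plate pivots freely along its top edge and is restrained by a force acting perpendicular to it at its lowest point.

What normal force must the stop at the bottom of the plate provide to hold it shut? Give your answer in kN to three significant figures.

P ≈ 49.7 kN

γ = 1.63 × 9.81 = 15.9903 kN/m³.
Let θ = 26° be the plate's angle to the horizontal; measure y along the incline from where the plane meets the free surface. Vertical depth h = y·sinθ with sinθ = 0.438371.
With the apex down, the centroid sits h/3 = 3.67/3 = 1.22333 m below the base (the top edge), so y_c = 2.9 + 1.22333 = 4.12333 m and h_c = 4.12333 × 0.438371 = 1.80755 m.
A = ½ × 2.45 × 3.67 = 4.49575 m².
Resultant F = γ·h_c·A = 15.9903 × 1.80755 × 4.49575 = 129.942 kN.
I_c = b·h³/36 = 2.45 × 3.67³/36 = 3.36404 m⁴.
Centre of pressure: y_p = y_c + I_c/(y_c·A) = 4.12333 + 3.36404/(4.12333 × 4.49575) = 4.12333 + 0.181473 = 4.3048 m along the plane.
The resultant acts 1.22333 + 0.181473 = 1.4048 m (along the plate) below the hinge at the top edge, so the moment about the hinge is M = F × 1.4048 = 129.942 × 1.4048 = 182.543 kN·m.
A normal force at the bottom, 3.67 m from the hinge, must supply this moment: P = 182.543/3.67 = 49.7392 kN.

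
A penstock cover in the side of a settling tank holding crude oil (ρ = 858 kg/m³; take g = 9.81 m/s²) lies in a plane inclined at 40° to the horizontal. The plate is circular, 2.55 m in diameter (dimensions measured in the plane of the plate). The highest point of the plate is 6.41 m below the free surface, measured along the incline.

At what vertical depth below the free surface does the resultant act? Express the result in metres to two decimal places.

γ = ρg = 858 × 9.81 / 1000 = 8.41698 kN/m³.
Let θ = 40° be the plate's angle to the horizontal; measure y along the incline from where the plane meets the free surface. Vertical depth h = y·sinθ with sinθ = 0.642788.
The centroid is at the centre, 1.275 m below the top of the plate, so y_c = 6.41 + 1.275 = 7.685 m and h_c = 7.685 × 0.642788 = 4.93983 m.
A = π(1.275)² = 5.10705 m².
Resultant F = γ·h_c·A = 8.41698 × 4.93983 × 5.10705 = 212.343 kN.
I_c = πr⁴/4 = π × 1.275⁴/4 = 2.07554 m⁴.
Centre of pressure: y_p = y_c + I_c/(y_c·A) = 7.685 + 2.07554/(7.685 × 5.10705) = 7.685 + 0.0528831 = 7.73788 m along the plane.
Vertically, h_p = y_p·sinθ = 7.73788 × 0.642788 = 4.97382 m.

h_p = 4.97 m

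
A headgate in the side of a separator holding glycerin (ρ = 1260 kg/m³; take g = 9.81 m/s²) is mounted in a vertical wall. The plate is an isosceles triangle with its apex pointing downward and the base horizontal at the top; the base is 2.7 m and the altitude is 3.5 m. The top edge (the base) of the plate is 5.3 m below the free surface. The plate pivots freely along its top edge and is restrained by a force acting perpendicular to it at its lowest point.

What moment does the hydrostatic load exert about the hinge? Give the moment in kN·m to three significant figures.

γ = ρg = 1260 × 9.81 / 1000 = 12.3606 kN/m³.
With the apex down, the centroid sits h/3 = 3.5/3 = 1.16667 m below the base (the top edge), so the centroid depth is h_c = 5.3 + 1.16667 = 6.46667 m.
A = ½ × 2.7 × 3.5 = 4.725 m².
Resultant F = γ·h_c·A = 12.3606 × 6.46667 × 4.725 = 377.678 kN.
I_c = b·h³/36 = 2.7 × 3.5³/36 = 3.21563 m⁴.
Centre of pressure: y_p = y_c + I_c/(y_c·A) = 6.46667 + 3.21563/(6.46667 × 4.725) = 6.46667 + 0.105241 = 6.57191 m along the plane.
The resultant acts 1.16667 + 0.105241 = 1.27191 m (along the plate) below the hinge at the top edge, so the moment about the hinge is M = F × 1.27191 = 377.678 × 1.27191 = 480.372 kN·m.

M ≈ 480 kN·m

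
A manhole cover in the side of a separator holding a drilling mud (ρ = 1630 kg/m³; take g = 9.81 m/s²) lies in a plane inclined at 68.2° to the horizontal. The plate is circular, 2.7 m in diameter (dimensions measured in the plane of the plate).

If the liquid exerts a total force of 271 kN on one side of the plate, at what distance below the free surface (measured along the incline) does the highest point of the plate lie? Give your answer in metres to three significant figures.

y_top ≈ 1.84 m

γ = ρg = 1630 × 9.81 / 1000 = 15.9903 kN/m³.
A = π(1.35)² = 5.72555 m².
From F = γ·h_c·A, the centroid depth is h_c = 271/(15.9903 × 5.72555) = 2.96003 m.
Let θ = 68.2° be the plate's angle to the horizontal; measure y along the incline from where the plane meets the free surface. Vertical depth h = y·sinθ with sinθ = 0.928486.
Along the incline, y_c = h_c/sinθ = 2.96003/0.928486 = 3.18802 m.
The centroid is at the centre, 1.35 m below the top of the plate, so the highest point sits at y_top = 3.18802 − 1.35 = 1.83802 m along the incline.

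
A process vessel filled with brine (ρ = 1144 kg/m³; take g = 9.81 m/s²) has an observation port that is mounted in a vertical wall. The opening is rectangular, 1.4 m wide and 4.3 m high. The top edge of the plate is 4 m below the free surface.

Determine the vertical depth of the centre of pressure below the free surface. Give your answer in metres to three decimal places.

γ = ρg = 1144 × 9.81 / 1000 = 11.22264 kN/m³.
The centroid lies 4.3/2 = 2.15 m below the top edge, so the centroid depth is h_c = 4 + 2.15 = 6.15 m.
A = 1.4 × 4.3 = 6.02 m².
Resultant F = γ·h_c·A = 11.22264 × 6.15 × 6.02 = 415.496 kN.
I_c = b·h³/12 = 1.4 × 4.3³/12 = 9.27582 m⁴.
Centre of pressure: y_p = y_c + I_c/(y_c·A) = 6.15 + 9.27582/(6.15 × 6.02) = 6.15 + 0.250542 = 6.40054 m along the plane.

h_p = 6.401 m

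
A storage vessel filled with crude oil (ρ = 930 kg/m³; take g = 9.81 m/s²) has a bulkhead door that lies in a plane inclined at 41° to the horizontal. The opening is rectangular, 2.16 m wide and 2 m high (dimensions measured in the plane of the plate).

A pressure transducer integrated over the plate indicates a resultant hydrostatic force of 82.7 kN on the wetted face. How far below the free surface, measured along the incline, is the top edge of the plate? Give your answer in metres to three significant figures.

y_top ≈ 2.20 m

γ = ρg = 930 × 9.81 / 1000 = 9.1233 kN/m³.
A = 2.16 × 2 = 4.32 m².
From F = γ·h_c·A, the centroid depth is h_c = 82.7/(9.1233 × 4.32) = 2.09831 m.
Let θ = 41° be the plate's angle to the horizontal; measure y along the incline from where the plane meets the free surface. Vertical depth h = y·sinθ with sinθ = 0.656059.
Along the incline, y_c = h_c/sinθ = 2.09831/0.656059 = 3.19836 m.
The centroid lies 2/2 = 1 m below the top edge, so the top edge sits at y_top = 3.19836 − 1 = 2.19836 m along the incline.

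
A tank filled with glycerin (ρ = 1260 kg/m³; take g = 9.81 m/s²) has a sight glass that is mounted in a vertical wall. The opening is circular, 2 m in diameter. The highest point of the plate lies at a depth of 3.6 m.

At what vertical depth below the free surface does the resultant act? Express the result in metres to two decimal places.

h_p = 4.65 m

γ = ρg = 1260 × 9.81 / 1000 = 12.3606 kN/m³.
The centroid is at the centre, 1 m below the top of the plate, so the centroid depth is h_c = 3.6 + 1 = 4.6 m.
A = π(1)² = 3.14159 m².
Resultant F = γ·h_c·A = 12.3606 × 4.6 × 3.14159 = 178.627 kN.
I_c = πr⁴/4 = π × 1⁴/4 = 0.785398 m⁴.
Centre of pressure: y_p = y_c + I_c/(y_c·A) = 4.6 + 0.785398/(4.6 × 3.14159) = 4.6 + 0.0543479 = 4.65435 m along the plane.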